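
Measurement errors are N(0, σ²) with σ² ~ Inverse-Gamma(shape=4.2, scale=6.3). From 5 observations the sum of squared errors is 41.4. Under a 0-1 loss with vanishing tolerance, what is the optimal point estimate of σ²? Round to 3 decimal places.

Posterior: Inverse-Gamma(shape = 4.2+5/2 = 6.7, scale = 6.3+41.4/2 = 27.0).
Mode = β/(α+1) = 27.0/7.7 = 3.506.
Mean = β/(α−1) = 27.0/5.7 = 4.737.
This is the posterior mode — the MAP estimate.

3.506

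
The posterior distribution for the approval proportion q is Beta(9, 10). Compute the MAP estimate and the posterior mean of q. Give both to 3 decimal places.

MAP = 0.471; posterior mean = 0.474

Mode = (9−1)/(9+10−2) = 8/17 = 0.471.
Mean = 9/(9+10) = 9/19 = 0.474.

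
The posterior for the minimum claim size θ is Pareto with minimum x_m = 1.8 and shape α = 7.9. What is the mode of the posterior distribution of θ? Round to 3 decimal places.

The Pareto density is strictly decreasing on [x_m, ∞), so the mode is x_m = 1.800.
Mean = α·x_m/(α−1) = 7.9·1.8/6.9 = 2.061.
This is the posterior mode — the MAP estimate.

1.800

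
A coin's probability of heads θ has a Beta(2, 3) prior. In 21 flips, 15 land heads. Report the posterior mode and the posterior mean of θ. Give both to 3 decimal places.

MAP = 0.667, posterior mean = 0.654

Posterior: Beta(2+15, 3+6) = Beta(17, 9).
Mode = (17−1)/(17+9−2) = 16/24 = 0.667.
Mean = 17/(17+9) = 17/26 = 0.654.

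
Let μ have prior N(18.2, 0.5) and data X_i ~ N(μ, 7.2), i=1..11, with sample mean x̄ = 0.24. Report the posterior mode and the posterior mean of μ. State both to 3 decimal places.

MAP = 10.422, posterior mean = 10.422

Posterior for μ is Normal. Precision-weighted mean: (1/0.5·18.2 + 11/7.2·0.24) / (1/0.5 + 11/7.2) = 10.422.
A Normal posterior is symmetric, so mode = mean.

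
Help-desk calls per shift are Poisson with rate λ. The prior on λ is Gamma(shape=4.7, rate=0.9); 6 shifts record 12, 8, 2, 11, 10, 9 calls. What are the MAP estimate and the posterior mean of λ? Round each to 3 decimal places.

MAP = 8.072; posterior mean = 8.217

Σ counts = 52. Posterior: Gamma(shape = 4.7+52 = 56.7, rate = 0.9+6 = 6.9).
Mode = (α−1)/β = 55.7/6.9 = 8.072.
Mean = α/β = 56.7/6.9 = 8.217.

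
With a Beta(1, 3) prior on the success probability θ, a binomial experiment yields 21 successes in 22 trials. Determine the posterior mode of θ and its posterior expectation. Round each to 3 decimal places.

Posterior: Beta(1+21, 3+1) = Beta(22, 4).
Mode = (22−1)/(22+4−2) = 21/24 = 0.875.
Mean = 22/(22+4) = 22/26 = 0.846.
Mode > mean: the posterior has a left tail.

θ_MAP = 0.875, E[θ|data] = 0.846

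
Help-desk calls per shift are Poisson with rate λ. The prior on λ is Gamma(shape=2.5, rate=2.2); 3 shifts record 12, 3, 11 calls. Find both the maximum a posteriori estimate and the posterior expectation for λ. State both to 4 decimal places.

Σ counts = 26. Posterior: Gamma(shape = 2.5+26 = 28.5, rate = 2.2+3 = 5.2).
Mode = (α−1)/β = 27.5/5.2 = 5.2885.
Mean = α/β = 28.5/5.2 = 5.4808.

maximum a posteriori estimate = 5.2885, posterior expectation = 5.4808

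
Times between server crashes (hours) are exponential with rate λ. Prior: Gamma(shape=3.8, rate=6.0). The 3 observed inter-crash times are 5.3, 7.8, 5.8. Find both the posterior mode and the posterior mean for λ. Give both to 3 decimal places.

Σ times = 18.9. Posterior: Gamma(shape = 3.8+3 = 6.8, rate = 6.0+18.9 = 24.9).
Mode = (α−1)/β = 5.8/24.9 = 0.233.
Mean = α/β = 6.8/24.9 = 0.273.
Mean > mode: the posterior has a right tail.

MAP = 0.233, posterior mean = 0.273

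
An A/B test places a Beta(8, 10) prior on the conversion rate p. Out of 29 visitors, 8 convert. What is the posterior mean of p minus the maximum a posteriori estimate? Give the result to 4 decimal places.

0.0071

Posterior: Beta(8+8, 10+21) = Beta(16, 31).
Mode = (16−1)/(16+31−2) = 15/45 = 0.3333.
Mean = 16/(16+31) = 16/47 = 0.3404.
Difference = 0.3404 − 0.3333 = 0.0071.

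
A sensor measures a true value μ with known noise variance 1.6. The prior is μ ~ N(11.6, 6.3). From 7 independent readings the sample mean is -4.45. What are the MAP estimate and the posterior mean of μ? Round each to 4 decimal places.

MAP estimate = -3.8881, posterior mean = -3.8881

Posterior for μ is Normal. Precision-weighted mean: (1/6.3·11.6 + 7/1.6·-4.45) / (1/6.3 + 7/1.6) = -3.8881.
A Normal posterior is symmetric, so mode = mean.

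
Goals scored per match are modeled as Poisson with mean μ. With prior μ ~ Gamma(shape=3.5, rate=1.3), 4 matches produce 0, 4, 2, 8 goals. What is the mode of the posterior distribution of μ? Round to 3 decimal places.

3.113

Σ counts = 14. Posterior: Gamma(shape = 3.5+14 = 17.5, rate = 1.3+4 = 5.3).
Mode = (α−1)/β = 16.5/5.3 = 3.113.
Mean = α/β = 17.5/5.3 = 3.302.
This is the posterior mode — the MAP estimate.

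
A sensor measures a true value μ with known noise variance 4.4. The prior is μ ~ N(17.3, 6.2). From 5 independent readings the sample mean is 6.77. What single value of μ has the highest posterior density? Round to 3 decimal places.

8.079

Posterior for μ is Normal. Precision-weighted mean: (1/6.2·17.3 + 5/4.4·6.77) / (1/6.2 + 5/4.4) = 8.079.
A Normal posterior is symmetric, so mode = mean.
This is the posterior mode — the MAP estimate.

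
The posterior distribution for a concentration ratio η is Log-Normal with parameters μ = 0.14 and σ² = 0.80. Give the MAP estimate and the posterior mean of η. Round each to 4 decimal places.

η_MAP = 0.5169, E[η|data] = 1.7160

Mode = exp(μ − σ²) = exp(-0.66) = 0.5169.
Mean = exp(μ + σ²/2) = exp(0.540) = 1.7160.
The posterior is right-skewed, so the mean exceeds the mode.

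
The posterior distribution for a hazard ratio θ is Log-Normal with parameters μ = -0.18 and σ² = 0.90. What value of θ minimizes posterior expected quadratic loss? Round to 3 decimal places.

1.310

Mode = exp(μ − σ²) = exp(-1.08) = 0.340.
Mean = exp(μ + σ²/2) = exp(0.270) = 1.310.
Quadratic loss ⇒ the optimal estimator is the posterior mean.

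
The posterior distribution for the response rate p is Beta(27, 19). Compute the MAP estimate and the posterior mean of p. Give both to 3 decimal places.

Mode = (27−1)/(27+19−2) = 26/44 = 0.591.
Mean = 27/(27+19) = 27/46 = 0.587.
The posterior is left-skewed, so the mode exceeds the mean.

MAP estimate = 0.591, posterior mean = 0.587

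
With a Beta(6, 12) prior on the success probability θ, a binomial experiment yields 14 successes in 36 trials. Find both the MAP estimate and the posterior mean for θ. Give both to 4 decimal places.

Posterior: Beta(6+14, 12+22) = Beta(20, 34).
Mode = (20−1)/(20+34−2) = 19/52 = 0.3654.
Mean = 20/(20+34) = 20/54 = 0.3704.

MAP: 0.3654. Posterior mean: 0.3704.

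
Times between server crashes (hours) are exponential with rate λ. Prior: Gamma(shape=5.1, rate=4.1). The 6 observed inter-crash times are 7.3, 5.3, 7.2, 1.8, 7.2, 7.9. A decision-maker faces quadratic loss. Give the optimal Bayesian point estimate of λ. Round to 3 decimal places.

0.272

Σ times = 36.7. Posterior: Gamma(shape = 5.1+6 = 11.1, rate = 4.1+36.7 = 40.8).
Mode = (α−1)/β = 10.1/40.8 = 0.248.
Mean = α/β = 11.1/40.8 = 0.272.
Quadratic loss ⇒ the optimal estimator is the posterior mean.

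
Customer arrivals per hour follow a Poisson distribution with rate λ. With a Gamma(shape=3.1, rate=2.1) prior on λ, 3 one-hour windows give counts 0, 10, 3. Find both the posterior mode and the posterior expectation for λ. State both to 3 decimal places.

posterior mode = 2.961, posterior expectation = 3.157

Σ counts = 13. Posterior: Gamma(shape = 3.1+13 = 16.1, rate = 2.1+3 = 5.1).
Mode = (α−1)/β = 15.1/5.1 = 2.961.
Mean = α/β = 16.1/5.1 = 3.157.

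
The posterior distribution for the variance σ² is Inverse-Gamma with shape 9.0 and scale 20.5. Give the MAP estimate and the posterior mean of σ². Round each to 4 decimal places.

Mode = β/(α+1) = 20.5/10.0 = 2.0500.
Mean = β/(α−1) = 20.5/8.0 = 2.5625.
The posterior is right-skewed, so the mean exceeds the mode.

MAP estimate = 2.0500, posterior mean = 2.5625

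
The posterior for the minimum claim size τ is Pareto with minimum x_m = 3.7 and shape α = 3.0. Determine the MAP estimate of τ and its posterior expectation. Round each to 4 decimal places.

The Pareto density is strictly decreasing on [x_m, ∞), so the mode is x_m = 3.7000.
Mean = α·x_m/(α−1) = 3.0·3.7/2.0 = 5.5500.

MAP estimate = 3.7000, posterior expectation = 5.5500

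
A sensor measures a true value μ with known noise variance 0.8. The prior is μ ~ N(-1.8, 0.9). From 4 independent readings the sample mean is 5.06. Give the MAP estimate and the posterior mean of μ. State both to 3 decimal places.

Posterior for μ is Normal. Precision-weighted mean: (1/0.9·-1.8 + 4/0.8·5.06) / (1/0.9 + 4/0.8) = 3.813.
A Normal posterior is symmetric, so mode = mean.

μ_MAP = 3.813, E[μ|data] = 3.813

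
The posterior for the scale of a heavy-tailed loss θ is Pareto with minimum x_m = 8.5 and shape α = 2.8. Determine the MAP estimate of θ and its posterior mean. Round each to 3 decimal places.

The Pareto density is strictly decreasing on [x_m, ∞), so the mode is x_m = 8.500.
Mean = α·x_m/(α−1) = 2.8·8.5/1.8 = 13.222.

MAP: 8.500. Posterior mean: 13.222.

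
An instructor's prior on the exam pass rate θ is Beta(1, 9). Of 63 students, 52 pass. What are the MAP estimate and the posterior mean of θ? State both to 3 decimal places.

MAP = 0.732; posterior mean = 0.726

Posterior: Beta(1+52, 9+11) = Beta(53, 20).
Mode = (53−1)/(53+20−2) = 52/71 = 0.732.
Mean = 53/(53+20) = 53/73 = 0.726.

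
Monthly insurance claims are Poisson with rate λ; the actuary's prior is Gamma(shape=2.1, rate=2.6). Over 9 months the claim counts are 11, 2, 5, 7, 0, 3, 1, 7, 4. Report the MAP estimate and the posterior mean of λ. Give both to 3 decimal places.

MAP: 3.543. Posterior mean: 3.629.

Σ counts = 40. Posterior: Gamma(shape = 2.1+40 = 42.1, rate = 2.6+9 = 11.6).
Mode = (α−1)/β = 41.1/11.6 = 3.543.
Mean = α/β = 42.1/11.6 = 3.629.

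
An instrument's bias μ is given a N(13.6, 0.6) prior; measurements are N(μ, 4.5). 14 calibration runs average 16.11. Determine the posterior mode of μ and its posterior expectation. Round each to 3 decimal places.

Posterior for μ is Normal. Precision-weighted mean: (1/0.6·13.6 + 14/4.5·16.11) / (1/0.6 + 14/4.5) = 15.234.
A Normal posterior is symmetric, so mode = mean.

μ_MAP = 15.234, E[μ|data] = 15.234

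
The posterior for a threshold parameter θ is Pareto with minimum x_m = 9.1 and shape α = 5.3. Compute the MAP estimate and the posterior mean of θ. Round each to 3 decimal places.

θ_MAP = 9.100, E[θ|data] = 11.216

The Pareto density is strictly decreasing on [x_m, ∞), so the mode is x_m = 9.100.
Mean = α·x_m/(α−1) = 5.3·9.1/4.3 = 11.216.
Right-skewed posterior ⇒ mode < mean.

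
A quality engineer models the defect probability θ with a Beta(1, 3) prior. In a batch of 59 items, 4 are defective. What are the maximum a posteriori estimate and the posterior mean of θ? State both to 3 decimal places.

maximum a posteriori estimate = 0.066, posterior mean = 0.079

Posterior: Beta(1+4, 3+55) = Beta(5, 58).
Mode = (5−1)/(5+58−2) = 4/61 = 0.066.
Mean = 5/(5+58) = 5/63 = 0.079.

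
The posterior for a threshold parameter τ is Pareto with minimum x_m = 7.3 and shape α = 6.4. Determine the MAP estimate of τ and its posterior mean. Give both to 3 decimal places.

MAP = 7.300; posterior mean = 8.652

The Pareto density is strictly decreasing on [x_m, ∞), so the mode is x_m = 7.300.
Mean = α·x_m/(α−1) = 6.4·7.3/5.4 = 8.652.
The posterior is right-skewed, so the mean exceeds the mode.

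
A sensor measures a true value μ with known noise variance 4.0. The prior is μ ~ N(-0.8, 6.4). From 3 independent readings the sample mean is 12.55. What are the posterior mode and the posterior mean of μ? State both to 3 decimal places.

Posterior for μ is Normal. Precision-weighted mean: (1/6.4·-0.8 + 3/4.0·12.55) / (1/6.4 + 3/4.0) = 10.248.
A Normal posterior is symmetric, so mode = mean.

MAP = 10.248, posterior mean = 10.248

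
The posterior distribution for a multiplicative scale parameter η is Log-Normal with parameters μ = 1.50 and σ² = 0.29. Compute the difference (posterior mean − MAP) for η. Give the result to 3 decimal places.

Mode = exp(μ − σ²) = exp(1.21) = 3.353.
Mean = exp(μ + σ²/2) = exp(1.645) = 5.181.
Difference = 5.181 − 3.353 = 1.828.

1.828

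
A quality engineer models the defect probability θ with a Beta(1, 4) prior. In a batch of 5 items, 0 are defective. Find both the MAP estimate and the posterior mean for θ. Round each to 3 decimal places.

θ_MAP = 0.000, E[θ|data] = 0.100

Posterior: Beta(1+0, 4+5) = Beta(1, 9).
Since α = 1 ≤ 1 and β > 1, the Beta density is monotone decreasing on [0,1]; the mode is at 0.
Mean = 1/(1+9) = 0.100.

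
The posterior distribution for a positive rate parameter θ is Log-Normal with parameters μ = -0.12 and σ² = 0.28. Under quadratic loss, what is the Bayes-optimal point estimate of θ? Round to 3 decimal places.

Mode = exp(μ − σ²) = exp(-0.40) = 0.670.
Mean = exp(μ + σ²/2) = exp(0.020) = 1.020.
Quadratic loss ⇒ the optimal estimator is the posterior mean.

1.020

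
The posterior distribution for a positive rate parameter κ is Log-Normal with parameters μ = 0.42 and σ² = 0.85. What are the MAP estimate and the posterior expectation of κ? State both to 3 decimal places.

MAP = 0.651, posterior mean = 2.328

Mode = exp(μ − σ²) = exp(-0.43) = 0.651.
Mean = exp(μ + σ²/2) = exp(0.845) = 2.328.
Right-skewed posterior ⇒ mode < mean.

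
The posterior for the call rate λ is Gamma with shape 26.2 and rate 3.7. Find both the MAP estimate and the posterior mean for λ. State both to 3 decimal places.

MAP estimate = 6.811, posterior mean = 7.081

Mode = (α−1)/β = 25.2/3.7 = 6.811.
Mean = α/β = 26.2/3.7 = 7.081.
The mean is pulled above the mode by the posterior's right skew.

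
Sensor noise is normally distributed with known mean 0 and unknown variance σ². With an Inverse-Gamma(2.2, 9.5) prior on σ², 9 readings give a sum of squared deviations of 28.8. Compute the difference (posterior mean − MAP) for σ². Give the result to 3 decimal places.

Posterior: Inverse-Gamma(shape = 2.2+9/2 = 6.7, scale = 9.5+28.8/2 = 23.9).
Mode = β/(α+1) = 23.9/7.7 = 3.104.
Mean = β/(α−1) = 23.9/5.7 = 4.193.
Difference = 4.193 − 3.104 = 1.089.
Mean > mode: the posterior has a right tail.

1.089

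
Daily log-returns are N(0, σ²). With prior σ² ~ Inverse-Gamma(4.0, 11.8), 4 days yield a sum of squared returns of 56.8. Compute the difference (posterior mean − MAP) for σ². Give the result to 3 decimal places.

2.297

Posterior: Inverse-Gamma(shape = 4.0+4/2 = 6.0, scale = 11.8+56.8/2 = 40.2).
Mode = β/(α+1) = 40.2/7.0 = 5.743.
Mean = β/(α−1) = 40.2/5.0 = 8.040.
Difference = 8.040 − 5.743 = 2.297.
Right-skewed posterior ⇒ mode < mean.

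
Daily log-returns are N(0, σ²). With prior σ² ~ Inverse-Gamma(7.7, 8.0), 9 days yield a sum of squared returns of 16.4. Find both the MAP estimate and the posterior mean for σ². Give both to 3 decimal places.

Posterior: Inverse-Gamma(shape = 7.7+9/2 = 12.2, scale = 8.0+16.4/2 = 16.2).
Mode = β/(α+1) = 16.2/13.2 = 1.227.
Mean = β/(α−1) = 16.2/11.2 = 1.446.

MAP estimate = 1.227, posterior mean = 1.446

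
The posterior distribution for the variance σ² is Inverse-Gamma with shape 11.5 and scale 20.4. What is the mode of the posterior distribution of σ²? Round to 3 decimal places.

1.632

Mode = β/(α+1) = 20.4/12.5 = 1.632.
Mean = β/(α−1) = 20.4/10.5 = 1.943.
This is the posterior mode — the MAP estimate.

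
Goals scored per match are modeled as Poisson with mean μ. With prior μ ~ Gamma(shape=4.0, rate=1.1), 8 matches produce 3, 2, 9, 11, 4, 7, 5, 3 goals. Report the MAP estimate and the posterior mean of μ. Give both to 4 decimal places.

MAP estimate = 5.1648, posterior mean = 5.2747

Σ counts = 44. Posterior: Gamma(shape = 4.0+44 = 48.0, rate = 1.1+8 = 9.1).
Mode = (α−1)/β = 47.0/9.1 = 5.1648.
Mean = α/β = 48.0/9.1 = 5.2747.
Right-skewed posterior ⇒ mode < mean.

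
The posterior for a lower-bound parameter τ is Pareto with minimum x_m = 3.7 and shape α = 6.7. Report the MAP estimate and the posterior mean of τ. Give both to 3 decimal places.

The Pareto density is strictly decreasing on [x_m, ∞), so the mode is x_m = 3.700.
Mean = α·x_m/(α−1) = 6.7·3.7/5.7 = 4.349.

MAP = 3.700; posterior mean = 4.349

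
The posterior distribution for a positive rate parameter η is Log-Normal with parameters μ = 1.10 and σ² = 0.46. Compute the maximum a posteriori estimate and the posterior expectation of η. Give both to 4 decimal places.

Mode = exp(μ − σ²) = exp(0.64) = 1.8965.
Mean = exp(μ + σ²/2) = exp(1.330) = 3.7810.

MAP = 1.8965, posterior mean = 3.7810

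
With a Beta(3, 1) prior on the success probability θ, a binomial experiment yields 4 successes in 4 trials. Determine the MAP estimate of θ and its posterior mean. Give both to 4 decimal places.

MAP = 1.0000, posterior mean = 0.8750

Posterior: Beta(3+4, 1+0) = Beta(7, 1).
Since β = 1 ≤ 1 and α > 1, the Beta density is monotone increasing on [0,1]; the mode is at 1.
Mean = 7/(7+1) = 0.8750.
Left-skewed posterior ⇒ mean < mode.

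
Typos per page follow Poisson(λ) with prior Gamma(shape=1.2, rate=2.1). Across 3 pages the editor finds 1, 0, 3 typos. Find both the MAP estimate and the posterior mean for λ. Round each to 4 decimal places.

MAP estimate = 0.8235, posterior mean = 1.0196

Σ counts = 4. Posterior: Gamma(shape = 1.2+4 = 5.2, rate = 2.1+3 = 5.1).
Mode = (α−1)/β = 4.2/5.1 = 0.8235.
Mean = α/β = 5.2/5.1 = 1.0196.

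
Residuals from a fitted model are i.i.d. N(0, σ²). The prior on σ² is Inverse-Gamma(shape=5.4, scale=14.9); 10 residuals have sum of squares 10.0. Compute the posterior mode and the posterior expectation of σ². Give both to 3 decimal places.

MAP = 1.746, posterior mean = 2.117

Posterior: Inverse-Gamma(shape = 5.4+10/2 = 10.4, scale = 14.9+10.0/2 = 19.9).
Mode = β/(α+1) = 19.9/11.4 = 1.746.
Mean = β/(α−1) = 19.9/9.4 = 2.117.
The posterior is right-skewed, so the mean exceeds the mode.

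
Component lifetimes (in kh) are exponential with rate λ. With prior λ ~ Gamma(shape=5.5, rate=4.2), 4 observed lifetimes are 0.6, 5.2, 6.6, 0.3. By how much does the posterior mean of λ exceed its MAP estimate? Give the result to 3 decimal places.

0.059

Σ times = 12.7. Posterior: Gamma(shape = 5.5+4 = 9.5, rate = 4.2+12.7 = 16.9).
Mode = (α−1)/β = 8.5/16.9 = 0.503.
Mean = α/β = 9.5/16.9 = 0.562.
Difference = 0.562 − 0.503 = 0.059.
The mean is pulled above the mode by the posterior's right skew.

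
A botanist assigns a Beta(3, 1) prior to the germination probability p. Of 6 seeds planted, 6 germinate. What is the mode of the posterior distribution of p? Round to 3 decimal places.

1.000

Posterior: Beta(3+6, 1+0) = Beta(9, 1).
Since β = 1 ≤ 1 and α > 1, the Beta density is monotone increasing on [0,1]; the mode is at 1.
Mean = 9/(9+1) = 0.900.
This is the posterior mode — the MAP estimate.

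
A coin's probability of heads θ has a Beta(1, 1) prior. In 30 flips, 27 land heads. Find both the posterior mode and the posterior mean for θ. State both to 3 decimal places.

MAP = 0.900; posterior mean = 0.875

Posterior: Beta(1+27, 1+3) = Beta(28, 4).
Mode = (28−1)/(28+4−2) = 27/30 = 0.900.
Mean = 28/(28+4) = 28/32 = 0.875.
The mean is pulled below the mode by the posterior's left skew.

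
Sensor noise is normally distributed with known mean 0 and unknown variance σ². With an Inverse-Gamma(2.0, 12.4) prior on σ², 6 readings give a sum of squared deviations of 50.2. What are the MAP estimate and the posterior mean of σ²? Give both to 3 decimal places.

MAP estimate = 6.250, posterior mean = 9.375

Posterior: Inverse-Gamma(shape = 2.0+6/2 = 5.0, scale = 12.4+50.2/2 = 37.5).
Mode = β/(α+1) = 37.5/6.0 = 6.250.
Mean = β/(α−1) = 37.5/4.0 = 9.375.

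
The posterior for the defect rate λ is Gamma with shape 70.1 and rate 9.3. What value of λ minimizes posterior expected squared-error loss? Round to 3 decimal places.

Mode = (α−1)/β = 69.1/9.3 = 7.430.
Mean = α/β = 70.1/9.3 = 7.538.
Squared-error loss ⇒ the optimal estimator is the posterior mean.

7.538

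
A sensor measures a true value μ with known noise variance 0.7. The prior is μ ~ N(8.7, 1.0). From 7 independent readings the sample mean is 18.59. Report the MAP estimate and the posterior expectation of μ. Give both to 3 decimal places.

MAP = 17.691, posterior mean = 17.691

Posterior for μ is Normal. Precision-weighted mean: (1/1.0·8.7 + 7/0.7·18.59) / (1/1.0 + 7/0.7) = 17.691.
A Normal posterior is symmetric, so mode = mean.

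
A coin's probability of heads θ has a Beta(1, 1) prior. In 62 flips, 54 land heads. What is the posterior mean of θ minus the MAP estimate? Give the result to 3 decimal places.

Posterior: Beta(1+54, 1+8) = Beta(55, 9).
Mode = (55−1)/(55+9−2) = 54/62 = 0.871.
Mean = 55/(55+9) = 55/64 = 0.859.
Difference = 0.859 − 0.871 = -0.012.

-0.012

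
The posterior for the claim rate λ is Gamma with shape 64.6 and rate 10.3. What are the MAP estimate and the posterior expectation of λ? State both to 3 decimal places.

Mode = (α−1)/β = 63.6/10.3 = 6.175.
Mean = α/β = 64.6/10.3 = 6.272.

MAP = 6.175, posterior mean = 6.272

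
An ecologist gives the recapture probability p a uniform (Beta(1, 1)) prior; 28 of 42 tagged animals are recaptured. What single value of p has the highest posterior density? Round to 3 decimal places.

0.667

Posterior: Beta(1+28, 1+14) = Beta(29, 15).
Mode = (29−1)/(29+15−2) = 28/42 = 0.667.
With a flat prior the MAP equals the MLE, 28/42.
Mean = 29/(29+15) = 29/44 = 0.659.
This is the posterior mode — the MAP estimate.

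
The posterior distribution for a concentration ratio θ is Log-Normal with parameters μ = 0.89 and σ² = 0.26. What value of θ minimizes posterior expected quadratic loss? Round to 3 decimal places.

Mode = exp(μ − σ²) = exp(0.63) = 1.878.
Mean = exp(μ + σ²/2) = exp(1.020) = 2.773.
Quadratic loss ⇒ the optimal estimator is the posterior mean.

2.773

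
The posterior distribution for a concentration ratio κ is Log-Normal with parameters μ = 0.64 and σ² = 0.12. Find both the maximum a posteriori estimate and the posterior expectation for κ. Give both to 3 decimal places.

Mode = exp(μ − σ²) = exp(0.52) = 1.682.
Mean = exp(μ + σ²/2) = exp(0.700) = 2.014.
The mean is pulled above the mode by the posterior's right skew.

maximum a posteriori estimate = 1.682, posterior expectation = 2.014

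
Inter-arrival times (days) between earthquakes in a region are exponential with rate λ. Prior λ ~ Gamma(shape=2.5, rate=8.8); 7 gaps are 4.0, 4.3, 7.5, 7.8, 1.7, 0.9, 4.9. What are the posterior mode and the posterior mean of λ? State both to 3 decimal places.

Σ times = 31.1. Posterior: Gamma(shape = 2.5+7 = 9.5, rate = 8.8+31.1 = 39.9).
Mode = (α−1)/β = 8.5/39.9 = 0.213.
Mean = α/β = 9.5/39.9 = 0.238.

MAP = 0.213; posterior mean = 0.238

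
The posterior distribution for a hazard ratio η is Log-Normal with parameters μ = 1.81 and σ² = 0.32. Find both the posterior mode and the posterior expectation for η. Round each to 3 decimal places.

MAP: 4.437. Posterior mean: 7.171.

Mode = exp(μ − σ²) = exp(1.49) = 4.437.
Mean = exp(μ + σ²/2) = exp(1.970) = 7.171.
Mean > mode: the posterior has a right tail.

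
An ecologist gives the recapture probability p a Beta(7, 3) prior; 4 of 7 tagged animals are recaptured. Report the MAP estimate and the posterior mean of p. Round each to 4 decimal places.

MAP = 0.6667; posterior mean = 0.6471

Posterior: Beta(7+4, 3+3) = Beta(11, 6).
Mode = (11−1)/(11+6−2) = 10/15 = 0.6667.
Mean = 11/(11+6) = 11/17 = 0.6471.
The mean is pulled below the mode by the posterior's left skew.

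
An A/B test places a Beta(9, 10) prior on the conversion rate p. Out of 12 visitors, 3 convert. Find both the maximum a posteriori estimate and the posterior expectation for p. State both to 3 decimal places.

p_MAP = 0.379, E[p|data] = 0.387

Posterior: Beta(9+3, 10+9) = Beta(12, 19).
Mode = (12−1)/(12+19−2) = 11/29 = 0.379.
Mean = 12/(12+19) = 12/31 = 0.387.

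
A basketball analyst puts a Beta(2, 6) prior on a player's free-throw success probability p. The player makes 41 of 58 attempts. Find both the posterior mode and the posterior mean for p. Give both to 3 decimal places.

Posterior: Beta(2+41, 6+17) = Beta(43, 23).
Mode = (43−1)/(43+23−2) = 42/64 = 0.656.
Mean = 43/(43+23) = 43/66 = 0.652.

posterior mode = 0.656, posterior mean = 0.652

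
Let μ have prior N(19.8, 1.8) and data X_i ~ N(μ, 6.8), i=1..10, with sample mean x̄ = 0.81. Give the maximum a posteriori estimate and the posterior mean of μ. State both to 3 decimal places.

MAP = 6.017; posterior mean = 6.017

Posterior for μ is Normal. Precision-weighted mean: (1/1.8·19.8 + 10/6.8·0.81) / (1/1.8 + 10/6.8) = 6.017.
A Normal posterior is symmetric, so mode = mean.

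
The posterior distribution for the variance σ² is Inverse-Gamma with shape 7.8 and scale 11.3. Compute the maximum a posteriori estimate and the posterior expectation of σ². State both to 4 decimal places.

Mode = β/(α+1) = 11.3/8.8 = 1.2841.
Mean = β/(α−1) = 11.3/6.8 = 1.6618.
The mean is pulled above the mode by the posterior's right skew.

MAP = 1.2841; posterior mean = 1.6618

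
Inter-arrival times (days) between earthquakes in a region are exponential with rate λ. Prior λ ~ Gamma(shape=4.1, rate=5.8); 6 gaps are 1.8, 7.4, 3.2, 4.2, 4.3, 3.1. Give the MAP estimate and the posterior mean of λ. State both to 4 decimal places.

Σ times = 24.0. Posterior: Gamma(shape = 4.1+6 = 10.1, rate = 5.8+24.0 = 29.8).
Mode = (α−1)/β = 9.1/29.8 = 0.3054.
Mean = α/β = 10.1/29.8 = 0.3389.
Mean > mode: the posterior has a right tail.

MAP: 0.3054. Posterior mean: 0.3389.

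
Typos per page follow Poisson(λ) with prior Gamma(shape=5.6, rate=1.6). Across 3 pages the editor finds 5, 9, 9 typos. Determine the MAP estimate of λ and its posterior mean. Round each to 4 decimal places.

Σ counts = 23. Posterior: Gamma(shape = 5.6+23 = 28.6, rate = 1.6+3 = 4.6).
Mode = (α−1)/β = 27.6/4.6 = 6.0000.
Mean = α/β = 28.6/4.6 = 6.2174.

MAP = 6.0000; posterior mean = 6.2174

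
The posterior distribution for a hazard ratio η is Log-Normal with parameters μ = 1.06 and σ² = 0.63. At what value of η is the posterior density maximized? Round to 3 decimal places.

1.537

Mode = exp(μ − σ²) = exp(0.43) = 1.537.
Mean = exp(μ + σ²/2) = exp(1.375) = 3.955.
This is the posterior mode — the MAP estimate.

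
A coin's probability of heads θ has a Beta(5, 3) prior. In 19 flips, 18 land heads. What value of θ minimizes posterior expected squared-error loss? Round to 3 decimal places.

Posterior: Beta(5+18, 3+1) = Beta(23, 4).
Mode = (23−1)/(23+4−2) = 22/25 = 0.880.
Mean = 23/(23+4) = 23/27 = 0.852.
Squared-error loss ⇒ the optimal estimator is the posterior mean.

0.852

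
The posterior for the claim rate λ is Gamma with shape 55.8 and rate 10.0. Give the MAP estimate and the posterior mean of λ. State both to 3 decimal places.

Mode = (α−1)/β = 54.8/10.0 = 5.480.
Mean = α/β = 55.8/10.0 = 5.580.

MAP = 5.480; posterior mean = 5.580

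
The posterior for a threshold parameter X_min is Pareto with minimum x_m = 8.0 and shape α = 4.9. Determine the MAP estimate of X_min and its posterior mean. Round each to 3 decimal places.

The Pareto density is strictly decreasing on [x_m, ∞), so the mode is x_m = 8.000.
Mean = α·x_m/(α−1) = 4.9·8.0/3.9 = 10.051.

MAP = 8.000; posterior mean = 10.051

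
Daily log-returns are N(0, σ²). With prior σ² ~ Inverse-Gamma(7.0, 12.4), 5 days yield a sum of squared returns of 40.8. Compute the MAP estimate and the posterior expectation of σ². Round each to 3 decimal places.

Posterior: Inverse-Gamma(shape = 7.0+5/2 = 9.5, scale = 12.4+40.8/2 = 32.8).
Mode = β/(α+1) = 32.8/10.5 = 3.124.
Mean = β/(α−1) = 32.8/8.5 = 3.859.

MAP estimate = 3.124, posterior expectation = 3.859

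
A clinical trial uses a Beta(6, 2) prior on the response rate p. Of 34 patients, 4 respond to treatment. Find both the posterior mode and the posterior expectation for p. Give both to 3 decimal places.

posterior mode = 0.225, posterior expectation = 0.238

Posterior: Beta(6+4, 2+30) = Beta(10, 32).
Mode = (10−1)/(10+32−2) = 9/40 = 0.225.
Mean = 10/(10+32) = 10/42 = 0.238.
The posterior is right-skewed, so the mean exceeds the mode.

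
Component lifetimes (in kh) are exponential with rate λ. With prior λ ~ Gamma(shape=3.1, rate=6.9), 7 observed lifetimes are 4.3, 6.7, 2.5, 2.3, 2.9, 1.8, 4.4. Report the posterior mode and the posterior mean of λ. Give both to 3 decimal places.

Σ times = 24.9. Posterior: Gamma(shape = 3.1+7 = 10.1, rate = 6.9+24.9 = 31.8).
Mode = (α−1)/β = 9.1/31.8 = 0.286.
Mean = α/β = 10.1/31.8 = 0.318.
Right-skewed posterior ⇒ mode < mean.

posterior mode = 0.286, posterior mean = 0.318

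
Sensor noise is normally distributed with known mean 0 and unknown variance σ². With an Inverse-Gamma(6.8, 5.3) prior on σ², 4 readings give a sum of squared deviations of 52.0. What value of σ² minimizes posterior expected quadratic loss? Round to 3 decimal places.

Posterior: Inverse-Gamma(shape = 6.8+4/2 = 8.8, scale = 5.3+52.0/2 = 31.3).
Mode = β/(α+1) = 31.3/9.8 = 3.194.
Mean = β/(α−1) = 31.3/7.8 = 4.013.
Quadratic loss ⇒ the optimal estimator is the posterior mean.

4.013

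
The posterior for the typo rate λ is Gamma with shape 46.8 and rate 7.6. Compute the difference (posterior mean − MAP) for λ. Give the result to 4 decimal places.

Mode = (α−1)/β = 45.8/7.6 = 6.0263.
Mean = α/β = 46.8/7.6 = 6.1579.
Difference = 6.1579 − 6.0263 = 0.1316.

0.1316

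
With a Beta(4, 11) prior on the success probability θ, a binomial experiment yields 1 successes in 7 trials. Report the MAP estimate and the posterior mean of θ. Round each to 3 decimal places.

Posterior: Beta(4+1, 11+6) = Beta(5, 17).
Mode = (5−1)/(5+17−2) = 4/20 = 0.200.
Mean = 5/(5+17) = 5/22 = 0.227.
Mean > mode: the posterior has a right tail.

MAP estimate = 0.200, posterior mean = 0.227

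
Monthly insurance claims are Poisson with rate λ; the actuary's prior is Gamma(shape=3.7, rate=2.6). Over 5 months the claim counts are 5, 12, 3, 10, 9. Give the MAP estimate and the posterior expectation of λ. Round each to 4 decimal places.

Σ counts = 39. Posterior: Gamma(shape = 3.7+39 = 42.7, rate = 2.6+5 = 7.6).
Mode = (α−1)/β = 41.7/7.6 = 5.4868.
Mean = α/β = 42.7/7.6 = 5.6184.
The mean is pulled above the mode by the posterior's right skew.

MAP = 5.4868, posterior mean = 5.6184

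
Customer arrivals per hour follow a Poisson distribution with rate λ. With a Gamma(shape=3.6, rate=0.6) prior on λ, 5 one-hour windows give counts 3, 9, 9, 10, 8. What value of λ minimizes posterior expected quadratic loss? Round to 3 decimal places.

Σ counts = 39. Posterior: Gamma(shape = 3.6+39 = 42.6, rate = 0.6+5 = 5.6).
Mode = (α−1)/β = 41.6/5.6 = 7.429.
Mean = α/β = 42.6/5.6 = 7.607.
Quadratic loss ⇒ the optimal estimator is the posterior mean.

7.607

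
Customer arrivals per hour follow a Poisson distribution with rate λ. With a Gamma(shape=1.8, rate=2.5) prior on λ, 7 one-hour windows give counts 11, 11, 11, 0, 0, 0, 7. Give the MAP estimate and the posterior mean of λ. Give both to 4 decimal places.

MAP estimate = 4.2947, posterior mean = 4.4000

Σ counts = 40. Posterior: Gamma(shape = 1.8+40 = 41.8, rate = 2.5+7 = 9.5).
Mode = (α−1)/β = 40.8/9.5 = 4.2947.
Mean = α/β = 41.8/9.5 = 4.4000.
The posterior is right-skewed, so the mean exceeds the mode.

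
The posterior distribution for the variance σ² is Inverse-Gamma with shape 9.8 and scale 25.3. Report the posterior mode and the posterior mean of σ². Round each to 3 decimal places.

Mode = β/(α+1) = 25.3/10.8 = 2.343.
Mean = β/(α−1) = 25.3/8.8 = 2.875.

MAP = 2.343; posterior mean = 2.875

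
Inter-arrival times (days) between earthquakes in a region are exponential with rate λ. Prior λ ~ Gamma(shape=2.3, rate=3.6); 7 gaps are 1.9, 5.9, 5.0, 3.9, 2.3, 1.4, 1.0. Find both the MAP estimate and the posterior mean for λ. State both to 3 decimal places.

Σ times = 21.4. Posterior: Gamma(shape = 2.3+7 = 9.3, rate = 3.6+21.4 = 25.0).
Mode = (α−1)/β = 8.3/25.0 = 0.332.
Mean = α/β = 9.3/25.0 = 0.372.
The posterior is right-skewed, so the mean exceeds the mode.

MAP = 0.332; posterior mean = 0.372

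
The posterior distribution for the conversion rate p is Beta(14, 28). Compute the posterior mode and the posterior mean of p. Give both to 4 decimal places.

p_MAP = 0.3250, E[p|data] = 0.3333

Mode = (14−1)/(14+28−2) = 13/40 = 0.3250.
Mean = 14/(14+28) = 14/42 = 0.3333.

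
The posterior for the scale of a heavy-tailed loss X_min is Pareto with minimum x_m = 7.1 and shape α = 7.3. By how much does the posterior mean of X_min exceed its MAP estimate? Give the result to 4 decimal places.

1.1270

The Pareto density is strictly decreasing on [x_m, ∞), so the mode is x_m = 7.1000.
Mean = α·x_m/(α−1) = 7.3·7.1/6.3 = 8.2270.
Difference = 8.2270 − 7.1000 = 1.1270.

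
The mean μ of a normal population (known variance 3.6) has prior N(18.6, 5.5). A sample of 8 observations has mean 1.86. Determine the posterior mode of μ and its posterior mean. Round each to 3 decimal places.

MAP = 3.126, posterior mean = 3.126

Posterior for μ is Normal. Precision-weighted mean: (1/5.5·18.6 + 8/3.6·1.86) / (1/5.5 + 8/3.6) = 3.126.
A Normal posterior is symmetric, so mode = mean.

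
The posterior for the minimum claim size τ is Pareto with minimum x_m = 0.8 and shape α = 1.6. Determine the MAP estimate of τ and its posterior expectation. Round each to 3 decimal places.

The Pareto density is strictly decreasing on [x_m, ∞), so the mode is x_m = 0.800.
Mean = α·x_m/(α−1) = 1.6·0.8/0.6 = 2.133.

τ_MAP = 0.800, E[τ|data] = 2.133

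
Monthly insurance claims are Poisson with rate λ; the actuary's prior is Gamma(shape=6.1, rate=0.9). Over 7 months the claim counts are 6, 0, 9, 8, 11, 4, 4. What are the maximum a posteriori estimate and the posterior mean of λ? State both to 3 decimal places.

λ_MAP = 5.962, E[λ|data] = 6.089

Σ counts = 42. Posterior: Gamma(shape = 6.1+42 = 48.1, rate = 0.9+7 = 7.9).
Mode = (α−1)/β = 47.1/7.9 = 5.962.
Mean = α/β = 48.1/7.9 = 6.089.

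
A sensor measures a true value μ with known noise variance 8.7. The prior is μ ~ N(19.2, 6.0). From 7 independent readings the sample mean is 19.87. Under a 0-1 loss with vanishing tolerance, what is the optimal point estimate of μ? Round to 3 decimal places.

Posterior for μ is Normal. Precision-weighted mean: (1/6.0·19.2 + 7/8.7·19.87) / (1/6.0 + 7/8.7) = 19.755.
A Normal posterior is symmetric, so mode = mean.
This is the posterior mode — the MAP estimate.

19.755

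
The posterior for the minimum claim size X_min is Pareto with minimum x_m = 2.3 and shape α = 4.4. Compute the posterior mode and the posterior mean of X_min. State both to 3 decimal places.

MAP = 2.300; posterior mean = 2.976

The Pareto density is strictly decreasing on [x_m, ∞), so the mode is x_m = 2.300.
Mean = α·x_m/(α−1) = 4.4·2.3/3.4 = 2.976.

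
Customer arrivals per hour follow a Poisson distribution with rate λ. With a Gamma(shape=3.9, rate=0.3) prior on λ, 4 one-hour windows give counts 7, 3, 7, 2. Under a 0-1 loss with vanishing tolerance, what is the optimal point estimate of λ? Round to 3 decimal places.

Σ counts = 19. Posterior: Gamma(shape = 3.9+19 = 22.9, rate = 0.3+4 = 4.3).
Mode = (α−1)/β = 21.9/4.3 = 5.093.
Mean = α/β = 22.9/4.3 = 5.326.
This is the posterior mode — the MAP estimate.

5.093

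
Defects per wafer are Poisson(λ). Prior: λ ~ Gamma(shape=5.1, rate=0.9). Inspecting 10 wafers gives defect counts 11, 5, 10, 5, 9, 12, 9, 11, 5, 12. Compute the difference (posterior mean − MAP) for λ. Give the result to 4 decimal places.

0.0917

Σ counts = 89. Posterior: Gamma(shape = 5.1+89 = 94.1, rate = 0.9+10 = 10.9).
Mode = (α−1)/β = 93.1/10.9 = 8.5413.
Mean = α/β = 94.1/10.9 = 8.6330.
Difference = 8.6330 − 8.5413 = 0.0917.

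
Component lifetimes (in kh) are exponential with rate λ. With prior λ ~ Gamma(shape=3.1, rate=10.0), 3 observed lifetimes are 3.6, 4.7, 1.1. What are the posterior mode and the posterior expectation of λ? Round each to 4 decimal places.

MAP: 0.2629. Posterior mean: 0.3144.

Σ times = 9.4. Posterior: Gamma(shape = 3.1+3 = 6.1, rate = 10.0+9.4 = 19.4).
Mode = (α−1)/β = 5.1/19.4 = 0.2629.
Mean = α/β = 6.1/19.4 = 0.3144.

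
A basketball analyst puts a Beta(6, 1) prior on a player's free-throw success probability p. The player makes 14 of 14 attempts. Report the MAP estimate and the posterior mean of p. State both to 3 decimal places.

p_MAP = 1.000, E[p|data] = 0.952

Posterior: Beta(6+14, 1+0) = Beta(20, 1).
Since β = 1 ≤ 1 and α > 1, the Beta density is monotone increasing on [0,1]; the mode is at 1.
Mean = 20/(20+1) = 0.952.
The mean is pulled below the mode by the posterior's left skew.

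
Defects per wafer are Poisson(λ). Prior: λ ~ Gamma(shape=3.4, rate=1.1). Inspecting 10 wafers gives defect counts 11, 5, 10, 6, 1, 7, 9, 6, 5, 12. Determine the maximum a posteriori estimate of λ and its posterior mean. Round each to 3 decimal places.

Σ counts = 72. Posterior: Gamma(shape = 3.4+72 = 75.4, rate = 1.1+10 = 11.1).
Mode = (α−1)/β = 74.4/11.1 = 6.703.
Mean = α/β = 75.4/11.1 = 6.793.

MAP = 6.703, posterior mean = 6.793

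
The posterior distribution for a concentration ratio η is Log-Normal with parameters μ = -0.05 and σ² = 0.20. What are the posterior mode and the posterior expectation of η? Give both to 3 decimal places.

MAP = 0.779, posterior mean = 1.051

Mode = exp(μ − σ²) = exp(-0.25) = 0.779.
Mean = exp(μ + σ²/2) = exp(0.050) = 1.051.
The mean is pulled above the mode by the posterior's right skew.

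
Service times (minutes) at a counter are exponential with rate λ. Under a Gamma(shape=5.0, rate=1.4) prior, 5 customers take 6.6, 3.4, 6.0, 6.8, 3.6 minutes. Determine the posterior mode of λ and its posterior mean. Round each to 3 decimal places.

Σ times = 26.4. Posterior: Gamma(shape = 5.0+5 = 10.0, rate = 1.4+26.4 = 27.8).
Mode = (α−1)/β = 9.0/27.8 = 0.324.
Mean = α/β = 10.0/27.8 = 0.360.

MAP = 0.324, posterior mean = 0.360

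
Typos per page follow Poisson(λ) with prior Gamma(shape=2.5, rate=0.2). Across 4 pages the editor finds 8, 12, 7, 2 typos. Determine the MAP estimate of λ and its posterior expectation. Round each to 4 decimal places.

MAP: 7.2619. Posterior mean: 7.5000.

Σ counts = 29. Posterior: Gamma(shape = 2.5+29 = 31.5, rate = 0.2+4 = 4.2).
Mode = (α−1)/β = 30.5/4.2 = 7.2619.
Mean = α/β = 31.5/4.2 = 7.5000.
The posterior is right-skewed, so the mean exceeds the mode.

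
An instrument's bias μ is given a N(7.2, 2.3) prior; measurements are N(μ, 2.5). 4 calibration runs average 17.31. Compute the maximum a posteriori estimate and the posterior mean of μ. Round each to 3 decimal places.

MAP = 15.150; posterior mean = 15.150

Posterior for μ is Normal. Precision-weighted mean: (1/2.3·7.2 + 4/2.5·17.31) / (1/2.3 + 4/2.5) = 15.150.
A Normal posterior is symmetric, so mode = mean.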